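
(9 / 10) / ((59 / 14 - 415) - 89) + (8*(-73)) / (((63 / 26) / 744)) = -131740636843 / 734685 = -179315.81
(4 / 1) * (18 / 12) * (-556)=-3336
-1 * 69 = -69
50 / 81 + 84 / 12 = 617 / 81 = 7.62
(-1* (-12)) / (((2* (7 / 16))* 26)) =48 / 91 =0.53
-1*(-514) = 514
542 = 542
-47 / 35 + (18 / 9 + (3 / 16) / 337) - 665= -125374679 / 188720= -664.34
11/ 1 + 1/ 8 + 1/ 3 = 275/ 24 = 11.46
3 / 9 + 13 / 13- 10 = -26 / 3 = -8.67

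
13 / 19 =0.68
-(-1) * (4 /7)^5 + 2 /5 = 38734 /84035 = 0.46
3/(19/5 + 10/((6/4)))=45/157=0.29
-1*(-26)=26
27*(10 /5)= 54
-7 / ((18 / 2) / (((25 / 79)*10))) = -1750 / 711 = -2.46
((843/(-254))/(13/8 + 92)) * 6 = -20232/95123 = -0.21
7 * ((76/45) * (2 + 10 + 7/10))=33782/225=150.14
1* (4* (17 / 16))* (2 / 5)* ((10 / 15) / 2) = 17 / 30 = 0.57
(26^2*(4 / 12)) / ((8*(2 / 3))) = 169 / 4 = 42.25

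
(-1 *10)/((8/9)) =-45/4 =-11.25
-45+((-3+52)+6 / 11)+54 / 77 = 404 / 77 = 5.25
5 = 5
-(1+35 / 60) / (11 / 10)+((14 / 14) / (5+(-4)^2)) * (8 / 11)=-59 / 42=-1.40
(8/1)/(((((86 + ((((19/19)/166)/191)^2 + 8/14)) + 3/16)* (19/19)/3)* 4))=168885433248/2442053206681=0.07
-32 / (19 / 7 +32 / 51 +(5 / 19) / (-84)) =-868224 / 90583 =-9.58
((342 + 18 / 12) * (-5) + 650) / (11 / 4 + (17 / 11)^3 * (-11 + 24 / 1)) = -5683370 / 270117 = -21.04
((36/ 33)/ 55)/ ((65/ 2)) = 24/ 39325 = 0.00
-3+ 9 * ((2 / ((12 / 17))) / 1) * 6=150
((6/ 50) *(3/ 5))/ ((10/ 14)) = 63/ 625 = 0.10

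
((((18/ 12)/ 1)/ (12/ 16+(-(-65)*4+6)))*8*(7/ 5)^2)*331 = 778512/ 26675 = 29.19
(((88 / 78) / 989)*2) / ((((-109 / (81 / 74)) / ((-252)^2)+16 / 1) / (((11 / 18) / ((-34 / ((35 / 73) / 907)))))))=-806818320 / 595459508204294981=-0.00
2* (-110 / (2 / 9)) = -990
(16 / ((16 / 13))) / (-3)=-4.33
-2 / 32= -1 / 16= -0.06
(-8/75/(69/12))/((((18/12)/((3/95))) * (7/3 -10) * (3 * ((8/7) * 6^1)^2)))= 0.00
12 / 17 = 0.71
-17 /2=-8.50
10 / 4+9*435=7835 / 2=3917.50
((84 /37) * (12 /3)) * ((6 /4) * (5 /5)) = 504 /37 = 13.62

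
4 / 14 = 2 / 7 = 0.29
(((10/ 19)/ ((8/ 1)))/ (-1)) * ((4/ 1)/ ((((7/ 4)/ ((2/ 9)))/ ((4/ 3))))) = -160/ 3591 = -0.04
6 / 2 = 3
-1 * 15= -15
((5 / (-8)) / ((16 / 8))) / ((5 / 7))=-7 / 16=-0.44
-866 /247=-3.51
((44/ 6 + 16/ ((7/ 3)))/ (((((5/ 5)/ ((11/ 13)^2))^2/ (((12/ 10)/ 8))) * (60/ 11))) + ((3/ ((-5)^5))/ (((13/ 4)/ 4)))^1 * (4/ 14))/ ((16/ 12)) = 2994512987/ 19992700000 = 0.15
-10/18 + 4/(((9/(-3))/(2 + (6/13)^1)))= -449/117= -3.84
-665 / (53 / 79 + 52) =-2765 / 219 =-12.63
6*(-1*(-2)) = 12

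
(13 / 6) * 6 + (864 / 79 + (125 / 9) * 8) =135.05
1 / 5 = 0.20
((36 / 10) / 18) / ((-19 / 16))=-16 / 95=-0.17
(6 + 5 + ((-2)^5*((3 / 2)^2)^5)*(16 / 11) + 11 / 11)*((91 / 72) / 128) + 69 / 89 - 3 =-172081537 / 6014976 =-28.61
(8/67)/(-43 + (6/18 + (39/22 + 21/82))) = -10824/3683861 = -0.00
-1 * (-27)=27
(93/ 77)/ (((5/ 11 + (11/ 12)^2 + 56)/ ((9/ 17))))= 120528/ 10799845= 0.01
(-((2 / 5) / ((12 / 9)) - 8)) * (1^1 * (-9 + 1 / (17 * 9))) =-52976 / 765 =-69.25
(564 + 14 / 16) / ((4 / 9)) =40671 / 32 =1270.97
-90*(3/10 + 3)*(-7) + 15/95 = 39504/19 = 2079.16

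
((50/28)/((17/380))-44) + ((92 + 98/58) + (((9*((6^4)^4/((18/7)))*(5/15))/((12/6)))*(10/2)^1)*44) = 1249408453964576749/3451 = 362042438123609.61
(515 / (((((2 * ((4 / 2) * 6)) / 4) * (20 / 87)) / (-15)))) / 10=-8961 / 16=-560.06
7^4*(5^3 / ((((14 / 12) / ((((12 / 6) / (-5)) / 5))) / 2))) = -41160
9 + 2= 11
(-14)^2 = 196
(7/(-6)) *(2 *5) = -35/3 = -11.67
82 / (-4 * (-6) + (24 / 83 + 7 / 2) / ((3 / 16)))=10209 / 5504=1.85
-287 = -287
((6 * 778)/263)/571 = 4668/150173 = 0.03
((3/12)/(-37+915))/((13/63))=63/45656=0.00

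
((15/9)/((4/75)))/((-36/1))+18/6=2.13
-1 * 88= -88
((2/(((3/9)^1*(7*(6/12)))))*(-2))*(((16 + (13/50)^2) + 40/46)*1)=-5843322/100625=-58.07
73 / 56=1.30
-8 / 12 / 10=-1 / 15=-0.07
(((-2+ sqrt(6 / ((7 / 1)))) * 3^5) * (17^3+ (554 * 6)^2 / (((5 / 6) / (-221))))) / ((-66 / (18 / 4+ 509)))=-110796898482387 / 10+ 110796898482387 * sqrt(42) / 140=-5950790067866.06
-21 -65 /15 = -76 /3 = -25.33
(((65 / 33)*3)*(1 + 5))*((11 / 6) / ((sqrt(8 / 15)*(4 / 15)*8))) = 975*sqrt(30) / 128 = 41.72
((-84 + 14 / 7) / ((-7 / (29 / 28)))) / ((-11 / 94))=-55883 / 539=-103.68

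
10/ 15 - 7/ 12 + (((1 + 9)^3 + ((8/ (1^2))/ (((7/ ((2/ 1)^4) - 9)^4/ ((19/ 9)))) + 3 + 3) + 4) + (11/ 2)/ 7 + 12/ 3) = 90093645670883/ 88773390972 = 1014.87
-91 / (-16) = 91 / 16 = 5.69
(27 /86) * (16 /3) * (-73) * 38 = -199728 /43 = -4644.84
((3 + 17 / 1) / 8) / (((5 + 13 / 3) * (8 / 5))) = 75 / 448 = 0.17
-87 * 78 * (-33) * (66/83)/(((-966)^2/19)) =7800507/2151443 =3.63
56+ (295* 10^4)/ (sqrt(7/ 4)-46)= -542326408/ 8457-5900000* sqrt(7)/ 8457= -65973.32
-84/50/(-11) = 42/275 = 0.15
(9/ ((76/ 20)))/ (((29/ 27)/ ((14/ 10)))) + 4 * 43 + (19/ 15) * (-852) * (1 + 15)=-47088771/ 2755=-17092.11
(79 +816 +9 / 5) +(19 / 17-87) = 68928 / 85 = 810.92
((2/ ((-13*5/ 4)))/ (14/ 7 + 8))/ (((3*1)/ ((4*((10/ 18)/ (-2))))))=8/ 1755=0.00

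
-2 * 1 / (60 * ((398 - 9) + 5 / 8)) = -4 / 46755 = -0.00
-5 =-5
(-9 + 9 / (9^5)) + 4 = -32804 / 6561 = -5.00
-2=-2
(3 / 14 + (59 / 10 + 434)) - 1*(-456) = 31364 / 35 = 896.11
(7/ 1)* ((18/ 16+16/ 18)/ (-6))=-1015/ 432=-2.35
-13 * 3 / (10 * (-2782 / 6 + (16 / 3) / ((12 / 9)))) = 117 / 13790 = 0.01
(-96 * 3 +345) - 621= -564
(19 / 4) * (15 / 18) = 95 / 24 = 3.96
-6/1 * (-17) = 102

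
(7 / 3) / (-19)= -7 / 57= -0.12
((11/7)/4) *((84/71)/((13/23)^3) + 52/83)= 255584032/90628447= 2.82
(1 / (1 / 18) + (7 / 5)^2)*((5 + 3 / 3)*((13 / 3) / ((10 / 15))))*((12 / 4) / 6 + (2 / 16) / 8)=401.38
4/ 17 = 0.24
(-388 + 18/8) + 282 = -415/4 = -103.75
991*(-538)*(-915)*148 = 72200256360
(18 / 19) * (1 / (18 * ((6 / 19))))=1 / 6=0.17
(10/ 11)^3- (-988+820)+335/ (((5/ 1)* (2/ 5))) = 895101/ 2662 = 336.25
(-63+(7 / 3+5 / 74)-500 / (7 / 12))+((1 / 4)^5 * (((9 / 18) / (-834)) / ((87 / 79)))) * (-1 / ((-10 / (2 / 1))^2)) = -883030318213139 / 962177126400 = -917.74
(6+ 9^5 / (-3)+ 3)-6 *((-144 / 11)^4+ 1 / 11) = -2867945196 / 14641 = -195884.52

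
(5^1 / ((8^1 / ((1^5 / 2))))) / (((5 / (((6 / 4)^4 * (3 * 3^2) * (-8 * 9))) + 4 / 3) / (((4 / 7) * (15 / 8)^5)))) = 74733890625 / 24069799936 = 3.10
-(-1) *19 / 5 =19 / 5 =3.80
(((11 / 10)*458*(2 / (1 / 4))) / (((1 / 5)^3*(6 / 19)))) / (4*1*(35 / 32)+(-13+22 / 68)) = -650909600 / 3387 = -192178.80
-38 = -38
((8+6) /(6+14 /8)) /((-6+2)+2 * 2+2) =28 /31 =0.90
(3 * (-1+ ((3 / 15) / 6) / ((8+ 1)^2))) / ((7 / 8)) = -1388 / 405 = -3.43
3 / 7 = 0.43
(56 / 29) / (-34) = -28 / 493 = -0.06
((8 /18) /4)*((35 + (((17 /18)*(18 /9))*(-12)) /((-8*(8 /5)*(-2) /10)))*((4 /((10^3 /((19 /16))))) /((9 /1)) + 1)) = 9040769 /3110400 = 2.91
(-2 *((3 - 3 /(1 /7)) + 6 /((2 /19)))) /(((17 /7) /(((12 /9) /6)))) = -364 /51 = -7.14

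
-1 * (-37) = 37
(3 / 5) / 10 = 3 / 50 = 0.06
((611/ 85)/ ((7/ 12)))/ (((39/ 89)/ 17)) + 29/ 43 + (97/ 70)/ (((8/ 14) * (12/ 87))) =4780485/ 9632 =496.31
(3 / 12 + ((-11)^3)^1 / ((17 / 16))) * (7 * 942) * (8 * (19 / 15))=-7113488508 / 85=-83688100.09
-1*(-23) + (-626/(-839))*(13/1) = 27435/839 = 32.70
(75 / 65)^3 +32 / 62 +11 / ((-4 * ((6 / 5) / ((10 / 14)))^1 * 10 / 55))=-159058603 / 22883952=-6.95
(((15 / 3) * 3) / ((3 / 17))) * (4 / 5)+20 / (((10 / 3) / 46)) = 344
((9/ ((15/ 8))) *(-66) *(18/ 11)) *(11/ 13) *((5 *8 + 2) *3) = -3592512/ 65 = -55269.42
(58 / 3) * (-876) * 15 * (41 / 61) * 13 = -135403320 / 61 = -2219726.56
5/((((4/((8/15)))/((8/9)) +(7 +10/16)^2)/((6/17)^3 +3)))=4785600/20934293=0.23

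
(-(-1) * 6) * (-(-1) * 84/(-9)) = -56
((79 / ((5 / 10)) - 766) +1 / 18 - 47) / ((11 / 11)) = -11789 / 18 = -654.94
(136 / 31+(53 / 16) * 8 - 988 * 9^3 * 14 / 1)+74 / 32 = -5001413421 / 496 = -10083494.80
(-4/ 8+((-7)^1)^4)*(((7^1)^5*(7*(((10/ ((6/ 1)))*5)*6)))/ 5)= 2824164245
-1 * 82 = -82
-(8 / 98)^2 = -16 / 2401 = -0.01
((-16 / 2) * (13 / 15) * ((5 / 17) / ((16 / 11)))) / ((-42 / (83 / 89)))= 11869 / 381276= 0.03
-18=-18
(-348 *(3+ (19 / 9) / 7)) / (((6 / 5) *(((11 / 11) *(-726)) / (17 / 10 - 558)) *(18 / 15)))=-41945020 / 68607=-611.38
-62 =-62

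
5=5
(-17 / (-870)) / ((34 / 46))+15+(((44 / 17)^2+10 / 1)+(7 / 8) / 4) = 31.94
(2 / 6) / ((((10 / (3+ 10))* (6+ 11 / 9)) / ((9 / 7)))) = 27 / 350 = 0.08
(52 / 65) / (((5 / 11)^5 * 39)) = 644204 / 609375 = 1.06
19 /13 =1.46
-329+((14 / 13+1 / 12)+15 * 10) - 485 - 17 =-106055 / 156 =-679.84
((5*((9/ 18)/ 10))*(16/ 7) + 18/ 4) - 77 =-1007/ 14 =-71.93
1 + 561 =562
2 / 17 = 0.12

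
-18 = -18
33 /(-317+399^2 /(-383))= -12639 /280612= -0.05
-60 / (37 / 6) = -360 / 37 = -9.73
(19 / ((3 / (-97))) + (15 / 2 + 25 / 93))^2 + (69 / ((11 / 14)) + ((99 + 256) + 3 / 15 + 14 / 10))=77879713587 / 211420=368364.93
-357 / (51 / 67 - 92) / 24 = 0.16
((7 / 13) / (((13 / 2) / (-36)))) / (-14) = 36 / 169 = 0.21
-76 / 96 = -19 / 24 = -0.79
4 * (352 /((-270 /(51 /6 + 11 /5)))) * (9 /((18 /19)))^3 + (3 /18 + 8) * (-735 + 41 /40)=-581411347 /10800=-53834.38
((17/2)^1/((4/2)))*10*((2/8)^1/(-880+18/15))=-425/35152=-0.01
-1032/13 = -79.38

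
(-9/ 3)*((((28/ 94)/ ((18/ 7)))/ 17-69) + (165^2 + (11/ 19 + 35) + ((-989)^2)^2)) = -130715794956748360/ 45543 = -2870162153497.76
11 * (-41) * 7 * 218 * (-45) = 30970170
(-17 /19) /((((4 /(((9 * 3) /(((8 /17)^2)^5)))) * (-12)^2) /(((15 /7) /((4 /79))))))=-121836591373635315 /36558761623552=-3332.62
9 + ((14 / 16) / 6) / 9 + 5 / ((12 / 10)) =5695 / 432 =13.18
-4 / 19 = -0.21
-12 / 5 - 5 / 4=-73 / 20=-3.65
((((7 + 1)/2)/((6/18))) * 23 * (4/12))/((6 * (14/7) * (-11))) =-23/33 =-0.70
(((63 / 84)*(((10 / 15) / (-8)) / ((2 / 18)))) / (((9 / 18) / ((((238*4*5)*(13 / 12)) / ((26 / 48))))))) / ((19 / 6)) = -64260 / 19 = -3382.11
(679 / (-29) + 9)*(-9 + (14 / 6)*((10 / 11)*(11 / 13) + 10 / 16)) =82.83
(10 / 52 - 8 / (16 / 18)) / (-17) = 229 / 442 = 0.52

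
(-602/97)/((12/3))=-301/194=-1.55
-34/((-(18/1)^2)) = 17/162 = 0.10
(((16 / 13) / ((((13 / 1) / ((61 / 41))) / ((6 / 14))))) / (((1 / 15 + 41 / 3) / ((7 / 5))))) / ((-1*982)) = -2196 / 350420317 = -0.00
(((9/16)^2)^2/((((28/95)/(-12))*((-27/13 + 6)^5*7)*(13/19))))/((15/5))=-1391920335/4559535669248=-0.00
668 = 668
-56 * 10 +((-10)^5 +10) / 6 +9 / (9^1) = -17224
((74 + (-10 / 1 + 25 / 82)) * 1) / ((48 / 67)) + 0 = 353291 / 3936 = 89.76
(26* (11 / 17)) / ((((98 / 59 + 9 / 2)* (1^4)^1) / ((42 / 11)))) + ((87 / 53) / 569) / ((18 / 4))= 11658447998 / 1118131089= 10.43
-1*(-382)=382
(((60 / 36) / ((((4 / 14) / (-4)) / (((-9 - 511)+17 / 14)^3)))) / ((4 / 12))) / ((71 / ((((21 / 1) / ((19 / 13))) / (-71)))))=-27858287.38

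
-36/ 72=-1/ 2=-0.50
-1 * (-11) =11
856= 856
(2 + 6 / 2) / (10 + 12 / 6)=5 / 12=0.42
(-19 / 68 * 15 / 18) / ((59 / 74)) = -3515 / 12036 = -0.29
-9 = -9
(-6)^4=1296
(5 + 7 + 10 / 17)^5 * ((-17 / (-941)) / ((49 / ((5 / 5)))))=116.54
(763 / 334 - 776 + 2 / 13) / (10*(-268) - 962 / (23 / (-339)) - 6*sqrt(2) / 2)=-0.07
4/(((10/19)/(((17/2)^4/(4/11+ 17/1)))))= 17455889/7640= 2284.80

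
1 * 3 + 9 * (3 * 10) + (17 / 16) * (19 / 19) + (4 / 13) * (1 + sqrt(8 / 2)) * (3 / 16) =57041 / 208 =274.24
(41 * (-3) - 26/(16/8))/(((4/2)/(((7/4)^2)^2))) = -40817/64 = -637.77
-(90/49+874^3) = -32713753666/49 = -667627625.84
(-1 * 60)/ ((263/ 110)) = -25.10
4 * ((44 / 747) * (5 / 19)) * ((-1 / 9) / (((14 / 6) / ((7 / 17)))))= -880 / 723843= -0.00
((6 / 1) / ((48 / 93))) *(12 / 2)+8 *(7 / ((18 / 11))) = 3743 / 36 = 103.97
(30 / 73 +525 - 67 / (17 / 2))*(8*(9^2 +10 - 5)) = 441870064 / 1241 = 356059.68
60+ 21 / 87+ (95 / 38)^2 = 7713 / 116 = 66.49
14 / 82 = 7 / 41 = 0.17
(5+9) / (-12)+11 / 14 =-8 / 21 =-0.38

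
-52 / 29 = -1.79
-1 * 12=-12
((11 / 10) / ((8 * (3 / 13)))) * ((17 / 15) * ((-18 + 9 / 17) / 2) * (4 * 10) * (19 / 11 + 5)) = -15873 / 10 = -1587.30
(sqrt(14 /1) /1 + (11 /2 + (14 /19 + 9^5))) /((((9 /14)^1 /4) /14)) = 784 *sqrt(14) /9 + 293228936 /57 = 5144693.24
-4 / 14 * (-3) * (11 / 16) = 0.59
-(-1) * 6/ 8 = 3/ 4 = 0.75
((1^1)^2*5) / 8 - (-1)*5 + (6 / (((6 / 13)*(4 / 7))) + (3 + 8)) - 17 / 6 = 877 / 24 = 36.54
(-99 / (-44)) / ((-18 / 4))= -1 / 2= -0.50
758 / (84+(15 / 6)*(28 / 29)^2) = 318739 / 36302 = 8.78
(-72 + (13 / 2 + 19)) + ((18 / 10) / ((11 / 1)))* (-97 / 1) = -6861 / 110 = -62.37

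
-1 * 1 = -1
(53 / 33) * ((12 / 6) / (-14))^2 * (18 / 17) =318 / 9163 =0.03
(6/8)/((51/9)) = 9/68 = 0.13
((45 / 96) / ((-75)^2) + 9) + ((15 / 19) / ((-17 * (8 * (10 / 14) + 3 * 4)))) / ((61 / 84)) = 65939794793 / 7329516000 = 9.00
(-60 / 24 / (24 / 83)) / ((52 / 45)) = -6225 / 832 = -7.48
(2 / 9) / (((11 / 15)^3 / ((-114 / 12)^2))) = 135375 / 2662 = 50.85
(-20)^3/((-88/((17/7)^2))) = 289000/539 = 536.18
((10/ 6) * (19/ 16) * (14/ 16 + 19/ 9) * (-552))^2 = 220688550625/ 20736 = 10642773.47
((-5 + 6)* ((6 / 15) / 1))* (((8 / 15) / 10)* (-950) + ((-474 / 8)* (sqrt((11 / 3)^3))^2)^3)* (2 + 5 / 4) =-15113282261829089 / 466560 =-32393008963.11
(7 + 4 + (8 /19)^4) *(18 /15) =8625762 /651605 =13.24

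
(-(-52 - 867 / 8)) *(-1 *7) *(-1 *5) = 5613.12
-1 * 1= -1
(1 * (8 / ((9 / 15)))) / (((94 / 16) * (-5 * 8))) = -8 / 141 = -0.06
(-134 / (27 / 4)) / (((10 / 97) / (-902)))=23448392 / 135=173691.79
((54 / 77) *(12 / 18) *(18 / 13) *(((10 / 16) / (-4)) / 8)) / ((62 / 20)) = -0.00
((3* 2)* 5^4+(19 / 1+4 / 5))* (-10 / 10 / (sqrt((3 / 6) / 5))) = -11921.15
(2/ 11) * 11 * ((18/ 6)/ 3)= 2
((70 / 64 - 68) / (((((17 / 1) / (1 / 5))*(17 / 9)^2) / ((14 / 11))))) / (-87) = 404649 / 125379760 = 0.00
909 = 909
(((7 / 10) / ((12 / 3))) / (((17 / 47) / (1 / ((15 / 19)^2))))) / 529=118769 / 80937000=0.00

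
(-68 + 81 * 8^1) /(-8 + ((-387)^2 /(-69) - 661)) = -1334 /6531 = -0.20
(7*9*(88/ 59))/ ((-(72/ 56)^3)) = -211288/ 4779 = -44.21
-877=-877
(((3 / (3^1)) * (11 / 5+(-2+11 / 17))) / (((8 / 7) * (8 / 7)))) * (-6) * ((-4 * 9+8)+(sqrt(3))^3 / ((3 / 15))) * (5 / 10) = 9261 / 170-3969 * sqrt(3) / 136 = 3.93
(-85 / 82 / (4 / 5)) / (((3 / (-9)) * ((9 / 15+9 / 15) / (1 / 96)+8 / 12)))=19125 / 570064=0.03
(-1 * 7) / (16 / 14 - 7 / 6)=294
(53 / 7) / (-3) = -53 / 21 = -2.52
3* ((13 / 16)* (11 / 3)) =8.94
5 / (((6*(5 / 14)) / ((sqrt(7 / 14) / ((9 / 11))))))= 77*sqrt(2) / 54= 2.02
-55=-55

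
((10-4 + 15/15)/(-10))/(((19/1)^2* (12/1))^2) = -7/187662240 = -0.00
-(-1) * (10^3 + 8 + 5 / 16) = 16133 / 16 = 1008.31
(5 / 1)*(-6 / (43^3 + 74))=-10 / 26527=-0.00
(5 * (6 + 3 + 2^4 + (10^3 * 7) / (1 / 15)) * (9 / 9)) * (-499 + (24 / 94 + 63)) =-10754560000 / 47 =-228820425.53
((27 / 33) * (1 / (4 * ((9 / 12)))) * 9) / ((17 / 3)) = 81 / 187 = 0.43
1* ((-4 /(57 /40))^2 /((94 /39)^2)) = 1.36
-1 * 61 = -61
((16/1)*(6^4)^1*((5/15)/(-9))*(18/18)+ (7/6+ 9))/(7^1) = -4547/42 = -108.26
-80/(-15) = 16/3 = 5.33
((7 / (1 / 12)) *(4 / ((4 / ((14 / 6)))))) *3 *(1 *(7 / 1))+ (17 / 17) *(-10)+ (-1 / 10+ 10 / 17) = 698103 / 170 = 4106.49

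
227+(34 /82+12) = 9816 /41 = 239.41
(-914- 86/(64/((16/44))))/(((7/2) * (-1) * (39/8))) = 53650/1001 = 53.60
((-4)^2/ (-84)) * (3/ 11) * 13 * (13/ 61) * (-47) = 31772/ 4697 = 6.76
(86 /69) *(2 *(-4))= -688 /69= -9.97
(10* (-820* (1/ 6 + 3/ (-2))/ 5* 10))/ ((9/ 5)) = 328000/ 27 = 12148.15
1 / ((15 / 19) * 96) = 19 / 1440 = 0.01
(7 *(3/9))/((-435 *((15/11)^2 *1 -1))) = -847/135720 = -0.01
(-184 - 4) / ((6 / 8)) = -752 / 3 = -250.67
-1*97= -97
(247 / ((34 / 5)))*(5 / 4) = 6175 / 136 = 45.40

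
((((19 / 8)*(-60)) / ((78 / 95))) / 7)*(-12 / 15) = 1805 / 91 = 19.84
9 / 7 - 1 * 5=-26 / 7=-3.71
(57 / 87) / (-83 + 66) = -19 / 493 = -0.04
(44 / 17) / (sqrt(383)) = 44 * sqrt(383) / 6511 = 0.13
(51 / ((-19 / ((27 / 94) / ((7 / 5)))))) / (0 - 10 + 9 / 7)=6885 / 108946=0.06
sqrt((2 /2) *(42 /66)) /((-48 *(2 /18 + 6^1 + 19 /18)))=-sqrt(77) /3784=-0.00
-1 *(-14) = 14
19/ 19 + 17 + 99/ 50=999/ 50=19.98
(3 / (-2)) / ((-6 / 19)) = 19 / 4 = 4.75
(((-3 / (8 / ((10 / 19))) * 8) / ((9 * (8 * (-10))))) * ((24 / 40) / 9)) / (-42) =-1 / 287280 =-0.00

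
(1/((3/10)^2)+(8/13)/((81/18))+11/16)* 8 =22343/234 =95.48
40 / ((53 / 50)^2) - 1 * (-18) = 150562 / 2809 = 53.60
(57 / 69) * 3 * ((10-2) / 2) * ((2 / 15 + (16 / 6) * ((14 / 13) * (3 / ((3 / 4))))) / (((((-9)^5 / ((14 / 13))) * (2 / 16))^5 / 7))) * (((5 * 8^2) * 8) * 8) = -87020504973221822464 / 79698598765677235949439346525143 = -0.00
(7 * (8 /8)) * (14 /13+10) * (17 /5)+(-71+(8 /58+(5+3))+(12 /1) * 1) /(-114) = 56747491 /214890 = 264.08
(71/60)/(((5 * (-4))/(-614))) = 21797/600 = 36.33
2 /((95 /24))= 48 /95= 0.51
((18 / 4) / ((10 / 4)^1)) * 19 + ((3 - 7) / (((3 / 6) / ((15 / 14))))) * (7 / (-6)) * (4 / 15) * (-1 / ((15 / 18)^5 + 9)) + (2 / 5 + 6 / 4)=26184989 / 731090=35.82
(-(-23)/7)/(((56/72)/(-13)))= -2691/49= -54.92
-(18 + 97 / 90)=-1717 / 90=-19.08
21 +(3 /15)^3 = 2626 /125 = 21.01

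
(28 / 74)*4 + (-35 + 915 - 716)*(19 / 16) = 196.26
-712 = -712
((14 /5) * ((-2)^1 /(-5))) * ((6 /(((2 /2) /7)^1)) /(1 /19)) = 22344 /25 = 893.76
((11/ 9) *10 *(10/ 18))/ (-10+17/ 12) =-2200/ 2781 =-0.79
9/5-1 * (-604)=3029/5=605.80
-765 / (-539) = 765 / 539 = 1.42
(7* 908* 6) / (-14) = -2724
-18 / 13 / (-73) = 18 / 949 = 0.02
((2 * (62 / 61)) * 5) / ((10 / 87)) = 5394 / 61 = 88.43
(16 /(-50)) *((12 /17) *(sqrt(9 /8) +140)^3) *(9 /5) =-474244848 /425 - 38103129 *sqrt(2) /2125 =-1141228.33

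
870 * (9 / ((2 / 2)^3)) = 7830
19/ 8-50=-381/ 8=-47.62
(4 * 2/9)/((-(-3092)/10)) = 20/6957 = 0.00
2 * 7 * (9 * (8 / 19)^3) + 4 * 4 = 174256 / 6859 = 25.41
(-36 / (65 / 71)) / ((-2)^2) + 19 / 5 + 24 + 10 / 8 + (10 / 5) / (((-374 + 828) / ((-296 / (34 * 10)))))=19.22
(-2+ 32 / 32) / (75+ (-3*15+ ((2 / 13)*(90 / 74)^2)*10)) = -17797 / 574410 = -0.03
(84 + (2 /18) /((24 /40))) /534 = 2273 /14418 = 0.16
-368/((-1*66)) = 184/33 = 5.58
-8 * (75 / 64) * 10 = -375 / 4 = -93.75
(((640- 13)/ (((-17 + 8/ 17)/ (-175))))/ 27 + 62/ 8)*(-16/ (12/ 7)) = -17958493/ 7587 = -2367.01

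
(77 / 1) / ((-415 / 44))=-3388 / 415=-8.16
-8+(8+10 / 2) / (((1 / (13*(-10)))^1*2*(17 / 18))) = -15346 / 17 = -902.71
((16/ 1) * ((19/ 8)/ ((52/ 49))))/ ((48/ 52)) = 931/ 24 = 38.79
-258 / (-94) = 129 / 47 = 2.74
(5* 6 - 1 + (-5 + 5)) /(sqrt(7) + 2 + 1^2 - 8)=-145 /18 - 29* sqrt(7) /18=-12.32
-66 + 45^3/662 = 47433/662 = 71.65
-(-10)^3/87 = 1000/87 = 11.49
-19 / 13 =-1.46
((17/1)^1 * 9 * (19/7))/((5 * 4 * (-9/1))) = -323/140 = -2.31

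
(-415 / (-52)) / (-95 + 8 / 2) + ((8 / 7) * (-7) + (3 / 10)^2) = -236532 / 29575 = -8.00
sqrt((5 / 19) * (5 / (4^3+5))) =5 * sqrt(1311) / 1311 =0.14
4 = 4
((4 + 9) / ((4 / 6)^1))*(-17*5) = -3315 / 2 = -1657.50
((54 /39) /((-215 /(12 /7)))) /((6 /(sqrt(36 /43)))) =-216 *sqrt(43) /841295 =-0.00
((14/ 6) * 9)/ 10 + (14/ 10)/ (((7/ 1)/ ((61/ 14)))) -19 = -561/ 35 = -16.03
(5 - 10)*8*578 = -23120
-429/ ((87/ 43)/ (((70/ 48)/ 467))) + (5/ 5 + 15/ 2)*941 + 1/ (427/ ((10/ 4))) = 1110010044779/ 138788664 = 7997.84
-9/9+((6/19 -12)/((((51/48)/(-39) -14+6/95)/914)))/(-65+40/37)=-5076285047/391545143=-12.96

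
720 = 720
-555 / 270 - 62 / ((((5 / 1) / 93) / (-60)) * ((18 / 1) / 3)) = 207539 / 18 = 11529.94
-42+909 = 867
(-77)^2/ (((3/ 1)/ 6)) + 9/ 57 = 225305/ 19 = 11858.16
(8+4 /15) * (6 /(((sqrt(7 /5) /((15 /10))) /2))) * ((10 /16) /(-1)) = -93 * sqrt(35) /7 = -78.60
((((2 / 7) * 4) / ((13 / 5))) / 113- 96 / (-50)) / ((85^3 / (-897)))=-34126296 / 12144321875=-0.00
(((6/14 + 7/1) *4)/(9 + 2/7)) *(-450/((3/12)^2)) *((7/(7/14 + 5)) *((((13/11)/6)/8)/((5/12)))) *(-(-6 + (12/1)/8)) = -943488/121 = -7797.42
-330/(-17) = 330/17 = 19.41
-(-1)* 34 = 34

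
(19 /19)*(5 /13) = 0.38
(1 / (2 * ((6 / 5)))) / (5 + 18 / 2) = 5 / 168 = 0.03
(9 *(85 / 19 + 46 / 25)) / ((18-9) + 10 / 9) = 242919 / 43225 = 5.62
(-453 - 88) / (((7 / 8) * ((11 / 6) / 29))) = -753072 / 77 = -9780.16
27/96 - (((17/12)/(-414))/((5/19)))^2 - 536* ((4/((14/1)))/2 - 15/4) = 8352038509247/4319179200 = 1933.71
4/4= 1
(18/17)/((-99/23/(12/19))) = -552/3553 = -0.16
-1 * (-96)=96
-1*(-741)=741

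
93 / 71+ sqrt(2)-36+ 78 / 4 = -2157 / 142+ sqrt(2) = -13.78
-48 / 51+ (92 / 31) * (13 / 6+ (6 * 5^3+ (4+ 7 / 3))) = 1185798 / 527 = 2250.09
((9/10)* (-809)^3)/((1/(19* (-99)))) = 8963484458841/10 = 896348445884.10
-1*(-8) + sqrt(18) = 3*sqrt(2) + 8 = 12.24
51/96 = 17/32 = 0.53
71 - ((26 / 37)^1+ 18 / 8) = 10071 / 148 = 68.05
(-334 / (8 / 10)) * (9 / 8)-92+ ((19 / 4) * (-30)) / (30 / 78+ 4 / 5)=-681.98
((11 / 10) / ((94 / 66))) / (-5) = -363 / 2350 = -0.15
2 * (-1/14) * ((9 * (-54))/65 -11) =1201/455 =2.64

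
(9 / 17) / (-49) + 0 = -9 / 833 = -0.01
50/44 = 25/22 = 1.14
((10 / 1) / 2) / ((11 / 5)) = 25 / 11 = 2.27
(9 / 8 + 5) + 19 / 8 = 17 / 2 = 8.50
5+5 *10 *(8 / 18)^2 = 1205 / 81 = 14.88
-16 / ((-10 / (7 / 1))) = 56 / 5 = 11.20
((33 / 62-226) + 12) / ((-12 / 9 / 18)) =357345 / 124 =2881.81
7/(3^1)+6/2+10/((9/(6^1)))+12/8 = 27/2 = 13.50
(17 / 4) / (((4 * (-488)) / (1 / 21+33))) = -5899 / 81984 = -0.07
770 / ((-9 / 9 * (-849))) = 770 / 849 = 0.91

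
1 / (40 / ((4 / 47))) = 1 / 470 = 0.00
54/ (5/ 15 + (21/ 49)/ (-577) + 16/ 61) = 19956699/ 219851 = 90.77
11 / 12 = 0.92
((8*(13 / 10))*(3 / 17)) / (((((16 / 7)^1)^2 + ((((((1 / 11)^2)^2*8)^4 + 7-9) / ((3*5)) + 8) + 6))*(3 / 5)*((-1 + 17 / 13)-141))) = -5707645695003615978615 / 5011932046873358160643652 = -0.00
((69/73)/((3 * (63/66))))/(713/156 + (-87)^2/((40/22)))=65780/830545163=0.00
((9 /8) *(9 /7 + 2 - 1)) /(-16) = -9 /56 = -0.16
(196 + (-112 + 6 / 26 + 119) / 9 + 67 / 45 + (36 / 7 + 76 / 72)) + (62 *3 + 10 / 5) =3214499 / 8190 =392.49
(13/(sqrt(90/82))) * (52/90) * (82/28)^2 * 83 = 23579387 * sqrt(205)/66150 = 5103.63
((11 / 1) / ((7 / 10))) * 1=110 / 7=15.71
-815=-815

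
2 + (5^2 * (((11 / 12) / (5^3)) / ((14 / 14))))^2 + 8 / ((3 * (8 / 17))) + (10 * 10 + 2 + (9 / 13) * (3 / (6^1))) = 5150173 / 46800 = 110.05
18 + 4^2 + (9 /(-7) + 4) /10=34.27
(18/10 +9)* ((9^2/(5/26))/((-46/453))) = -25758486/575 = -44797.37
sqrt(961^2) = 961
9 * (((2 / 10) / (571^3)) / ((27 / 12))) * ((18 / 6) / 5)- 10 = -46542352738 / 4654235275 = -10.00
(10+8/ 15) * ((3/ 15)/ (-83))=-158/ 6225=-0.03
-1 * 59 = -59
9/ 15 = 3/ 5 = 0.60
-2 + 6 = 4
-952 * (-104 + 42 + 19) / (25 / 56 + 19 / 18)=20631744 / 757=27254.62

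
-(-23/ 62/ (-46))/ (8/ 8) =-1/ 124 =-0.01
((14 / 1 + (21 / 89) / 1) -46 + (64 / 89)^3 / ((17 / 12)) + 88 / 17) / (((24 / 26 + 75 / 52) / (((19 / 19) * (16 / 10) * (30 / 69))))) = -7.74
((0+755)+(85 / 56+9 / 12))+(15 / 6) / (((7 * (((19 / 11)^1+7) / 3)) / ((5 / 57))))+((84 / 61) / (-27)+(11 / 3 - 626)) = 630372893 / 4673088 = 134.89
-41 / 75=-0.55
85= 85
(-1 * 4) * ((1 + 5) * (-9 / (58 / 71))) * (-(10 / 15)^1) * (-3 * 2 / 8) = 3834 / 29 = 132.21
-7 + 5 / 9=-58 / 9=-6.44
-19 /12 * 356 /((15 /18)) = -3382 /5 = -676.40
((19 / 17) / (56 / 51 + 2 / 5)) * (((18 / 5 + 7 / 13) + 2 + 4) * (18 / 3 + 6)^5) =4673438208 / 2483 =1882174.07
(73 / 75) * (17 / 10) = 1241 / 750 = 1.65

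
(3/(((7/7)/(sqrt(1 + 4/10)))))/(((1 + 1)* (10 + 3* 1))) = 3* sqrt(35)/130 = 0.14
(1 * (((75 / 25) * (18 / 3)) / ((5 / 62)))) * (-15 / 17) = -3348 / 17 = -196.94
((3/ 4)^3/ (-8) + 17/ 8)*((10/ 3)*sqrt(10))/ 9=5305*sqrt(10)/ 6912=2.43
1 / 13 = 0.08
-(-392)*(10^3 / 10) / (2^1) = 19600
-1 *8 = -8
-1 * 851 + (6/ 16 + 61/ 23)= -156027/ 184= -847.97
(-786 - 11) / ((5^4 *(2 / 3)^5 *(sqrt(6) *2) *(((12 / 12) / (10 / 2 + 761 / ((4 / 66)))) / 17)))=-27571713687 *sqrt(6) / 160000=-422103.94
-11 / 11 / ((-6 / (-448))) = -224 / 3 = -74.67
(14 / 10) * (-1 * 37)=-259 / 5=-51.80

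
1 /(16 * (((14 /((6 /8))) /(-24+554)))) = 795 /448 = 1.77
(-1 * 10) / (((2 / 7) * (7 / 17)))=-85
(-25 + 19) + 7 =1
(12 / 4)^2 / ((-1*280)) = -9 / 280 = -0.03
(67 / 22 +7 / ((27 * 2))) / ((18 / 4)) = 1886 / 2673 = 0.71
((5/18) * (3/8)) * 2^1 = 5/24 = 0.21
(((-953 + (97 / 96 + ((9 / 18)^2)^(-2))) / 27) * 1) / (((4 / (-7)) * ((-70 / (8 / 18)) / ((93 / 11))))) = -557101 / 171072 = -3.26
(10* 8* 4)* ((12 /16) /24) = 10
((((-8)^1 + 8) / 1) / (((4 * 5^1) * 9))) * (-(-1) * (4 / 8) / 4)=0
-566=-566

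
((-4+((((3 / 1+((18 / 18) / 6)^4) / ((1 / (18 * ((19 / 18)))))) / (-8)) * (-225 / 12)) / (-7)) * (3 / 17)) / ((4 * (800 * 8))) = -2234347 / 14037811200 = -0.00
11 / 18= 0.61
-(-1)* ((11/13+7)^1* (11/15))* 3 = 1122/65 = 17.26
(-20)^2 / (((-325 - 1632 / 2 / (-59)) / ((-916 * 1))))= 21617600 / 18359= 1177.49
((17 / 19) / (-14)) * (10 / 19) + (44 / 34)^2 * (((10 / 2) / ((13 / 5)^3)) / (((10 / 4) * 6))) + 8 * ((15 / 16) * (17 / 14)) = 175310174285 / 19253708292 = 9.11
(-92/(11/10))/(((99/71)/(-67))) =4018.77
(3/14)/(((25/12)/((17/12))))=51/350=0.15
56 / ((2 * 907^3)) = 28 / 746142643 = 0.00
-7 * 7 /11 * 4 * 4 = -784 /11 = -71.27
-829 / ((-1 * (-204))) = -829 / 204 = -4.06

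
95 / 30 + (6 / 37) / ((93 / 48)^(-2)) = 53641 / 14208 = 3.78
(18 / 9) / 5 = 2 / 5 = 0.40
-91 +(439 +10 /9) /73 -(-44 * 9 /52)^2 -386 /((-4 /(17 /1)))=332551571 /222066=1497.53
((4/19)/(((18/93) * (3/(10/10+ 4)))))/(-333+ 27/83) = -12865/2360826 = -0.01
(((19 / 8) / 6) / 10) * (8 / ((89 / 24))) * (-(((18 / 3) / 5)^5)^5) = -1080350945137328652288 / 132620334625244140625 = -8.15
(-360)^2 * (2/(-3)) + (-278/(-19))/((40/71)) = -32822131/380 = -86374.03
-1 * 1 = -1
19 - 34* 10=-321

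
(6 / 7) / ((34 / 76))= 228 / 119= 1.92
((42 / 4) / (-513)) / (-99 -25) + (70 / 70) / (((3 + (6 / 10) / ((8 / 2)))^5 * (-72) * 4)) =6475855801 / 42087248915544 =0.00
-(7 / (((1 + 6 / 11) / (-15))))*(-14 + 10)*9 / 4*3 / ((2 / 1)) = -31185 / 34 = -917.21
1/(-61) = -1/61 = -0.02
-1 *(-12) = 12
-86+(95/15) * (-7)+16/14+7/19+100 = -11500/399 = -28.82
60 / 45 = 4 / 3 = 1.33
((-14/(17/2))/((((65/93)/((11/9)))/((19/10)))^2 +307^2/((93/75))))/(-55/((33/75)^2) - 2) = 1847007404/24384798293845575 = 0.00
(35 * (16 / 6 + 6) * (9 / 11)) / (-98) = -195 / 77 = -2.53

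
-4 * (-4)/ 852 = 4/ 213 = 0.02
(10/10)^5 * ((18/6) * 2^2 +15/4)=63/4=15.75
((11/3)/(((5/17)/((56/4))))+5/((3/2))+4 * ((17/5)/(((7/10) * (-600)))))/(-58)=-31121/10150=-3.07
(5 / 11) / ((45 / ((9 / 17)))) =1 / 187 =0.01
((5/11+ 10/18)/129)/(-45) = -20/114939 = -0.00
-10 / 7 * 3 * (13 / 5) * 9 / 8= -351 / 28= -12.54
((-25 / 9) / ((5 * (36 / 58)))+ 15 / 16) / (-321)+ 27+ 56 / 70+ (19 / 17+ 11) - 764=-25604541427 / 35361360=-724.08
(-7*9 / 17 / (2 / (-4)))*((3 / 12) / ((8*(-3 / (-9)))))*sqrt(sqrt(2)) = 189*2^(1 / 4) / 272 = 0.83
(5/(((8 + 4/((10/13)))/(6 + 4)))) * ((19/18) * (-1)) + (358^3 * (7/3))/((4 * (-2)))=-7949182229/594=-13382461.66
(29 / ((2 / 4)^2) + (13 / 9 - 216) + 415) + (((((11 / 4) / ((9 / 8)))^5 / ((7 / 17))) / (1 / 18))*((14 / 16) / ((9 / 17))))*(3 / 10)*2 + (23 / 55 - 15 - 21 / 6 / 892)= 4085.33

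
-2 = -2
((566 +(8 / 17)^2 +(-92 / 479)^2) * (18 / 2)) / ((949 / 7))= 2365505884602 / 62926718101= 37.59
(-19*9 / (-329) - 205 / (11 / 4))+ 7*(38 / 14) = -199138 / 3619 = -55.03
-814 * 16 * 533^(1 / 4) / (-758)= 6512 * 533^(1 / 4) / 379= 82.56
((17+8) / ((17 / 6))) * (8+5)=1950 / 17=114.71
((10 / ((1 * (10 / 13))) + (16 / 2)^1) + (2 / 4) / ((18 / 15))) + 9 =365 / 12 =30.42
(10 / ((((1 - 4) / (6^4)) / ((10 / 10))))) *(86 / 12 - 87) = 344880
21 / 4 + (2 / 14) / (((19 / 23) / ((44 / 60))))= 42907 / 7980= 5.38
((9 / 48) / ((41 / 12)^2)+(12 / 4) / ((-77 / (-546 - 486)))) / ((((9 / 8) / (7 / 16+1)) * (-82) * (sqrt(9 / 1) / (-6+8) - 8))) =13305385 / 137979842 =0.10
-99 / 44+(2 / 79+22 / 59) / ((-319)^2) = -147198785 / 65421796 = -2.25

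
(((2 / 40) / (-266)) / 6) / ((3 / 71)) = -71 / 95760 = -0.00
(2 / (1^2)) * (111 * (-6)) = -1332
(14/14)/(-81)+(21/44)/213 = -2557/253044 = -0.01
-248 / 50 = -4.96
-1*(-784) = 784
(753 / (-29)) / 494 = -753 / 14326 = -0.05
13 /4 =3.25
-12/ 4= -3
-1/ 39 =-0.03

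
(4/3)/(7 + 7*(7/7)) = 2/21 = 0.10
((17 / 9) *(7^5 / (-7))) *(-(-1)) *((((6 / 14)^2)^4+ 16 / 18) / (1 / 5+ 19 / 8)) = -31400670760 / 20031543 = -1567.56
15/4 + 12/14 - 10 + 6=17/28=0.61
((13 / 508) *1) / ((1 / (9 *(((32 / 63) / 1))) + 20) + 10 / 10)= 104 / 86233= 0.00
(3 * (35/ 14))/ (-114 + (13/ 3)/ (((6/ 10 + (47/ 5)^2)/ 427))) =-50040/ 621833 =-0.08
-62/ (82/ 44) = -1364/ 41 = -33.27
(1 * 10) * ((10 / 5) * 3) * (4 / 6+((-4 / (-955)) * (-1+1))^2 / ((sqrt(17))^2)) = 40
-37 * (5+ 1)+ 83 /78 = -17233 /78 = -220.94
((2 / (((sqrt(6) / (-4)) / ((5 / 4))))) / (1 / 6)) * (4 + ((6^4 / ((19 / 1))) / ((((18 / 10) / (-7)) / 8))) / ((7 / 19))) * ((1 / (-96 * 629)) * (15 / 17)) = -35975 * sqrt(6) / 42772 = -2.06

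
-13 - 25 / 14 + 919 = 12659 / 14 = 904.21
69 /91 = 0.76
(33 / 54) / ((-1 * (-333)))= 11 / 5994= 0.00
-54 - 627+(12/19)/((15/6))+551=-12326/95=-129.75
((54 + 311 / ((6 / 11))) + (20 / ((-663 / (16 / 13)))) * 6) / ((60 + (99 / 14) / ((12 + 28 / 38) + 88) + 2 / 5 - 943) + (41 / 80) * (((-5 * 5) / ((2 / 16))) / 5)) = -21833756350 / 31599848319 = -0.69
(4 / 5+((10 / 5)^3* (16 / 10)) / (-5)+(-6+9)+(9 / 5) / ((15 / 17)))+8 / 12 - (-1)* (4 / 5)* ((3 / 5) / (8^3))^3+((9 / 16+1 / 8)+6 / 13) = 4167722599453 / 817889280000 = 5.10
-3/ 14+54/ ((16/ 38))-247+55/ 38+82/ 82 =-61987/ 532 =-116.52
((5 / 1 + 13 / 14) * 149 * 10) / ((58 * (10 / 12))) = 37101 / 203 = 182.76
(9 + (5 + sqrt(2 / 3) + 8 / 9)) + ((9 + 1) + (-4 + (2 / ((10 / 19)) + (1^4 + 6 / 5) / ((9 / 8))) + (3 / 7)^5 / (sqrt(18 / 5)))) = 81 * sqrt(10) / 33614 + sqrt(6) / 3 + 1199 / 45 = 27.47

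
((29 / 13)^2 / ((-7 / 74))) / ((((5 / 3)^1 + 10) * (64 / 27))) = -2520477 / 1324960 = -1.90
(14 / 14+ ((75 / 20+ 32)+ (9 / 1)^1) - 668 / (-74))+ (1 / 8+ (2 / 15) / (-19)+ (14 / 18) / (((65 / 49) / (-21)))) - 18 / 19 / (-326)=507497479 / 11917256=42.59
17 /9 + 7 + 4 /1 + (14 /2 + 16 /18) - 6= 133 /9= 14.78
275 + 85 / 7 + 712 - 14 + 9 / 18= 13799 / 14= 985.64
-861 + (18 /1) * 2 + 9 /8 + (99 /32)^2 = -833847 /1024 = -814.30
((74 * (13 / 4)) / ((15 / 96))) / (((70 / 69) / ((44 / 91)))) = 898656 / 1225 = 733.60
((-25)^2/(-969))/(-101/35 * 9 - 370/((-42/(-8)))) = 21875/3271021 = 0.01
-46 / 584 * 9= -207 / 292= -0.71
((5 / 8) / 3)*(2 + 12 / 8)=35 / 48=0.73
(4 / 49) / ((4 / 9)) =9 / 49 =0.18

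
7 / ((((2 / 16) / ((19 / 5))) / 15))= 3192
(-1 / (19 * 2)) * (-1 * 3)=3 / 38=0.08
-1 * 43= -43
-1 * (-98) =98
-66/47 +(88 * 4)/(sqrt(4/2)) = -66/47 +176 * sqrt(2) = 247.50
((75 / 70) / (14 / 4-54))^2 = 225 / 499849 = 0.00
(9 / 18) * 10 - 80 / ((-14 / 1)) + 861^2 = 5189322 / 7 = 741331.71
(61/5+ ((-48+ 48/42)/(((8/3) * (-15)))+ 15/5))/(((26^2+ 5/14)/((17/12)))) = 191/5570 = 0.03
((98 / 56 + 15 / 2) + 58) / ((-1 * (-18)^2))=-0.21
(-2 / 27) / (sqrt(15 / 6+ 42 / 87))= -2 * sqrt(10034) / 4671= -0.04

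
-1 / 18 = -0.06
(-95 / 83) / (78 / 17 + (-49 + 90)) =-323 / 12865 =-0.03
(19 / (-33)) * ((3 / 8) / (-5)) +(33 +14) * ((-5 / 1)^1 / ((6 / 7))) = -361843 / 1320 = -274.12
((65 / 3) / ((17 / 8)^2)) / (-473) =-0.01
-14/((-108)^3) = 7/629856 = 0.00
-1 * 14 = -14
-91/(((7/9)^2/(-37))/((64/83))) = 2493504/581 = 4291.75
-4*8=-32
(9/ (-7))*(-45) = 405/ 7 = 57.86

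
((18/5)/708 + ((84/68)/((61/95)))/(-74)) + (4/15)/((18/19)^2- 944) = -61259680936/2890213029975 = -0.02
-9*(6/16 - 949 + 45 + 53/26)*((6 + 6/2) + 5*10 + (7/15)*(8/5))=252096579/520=484801.11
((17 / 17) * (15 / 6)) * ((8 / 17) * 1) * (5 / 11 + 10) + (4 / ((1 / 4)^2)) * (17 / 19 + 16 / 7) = 5368364 / 24871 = 215.85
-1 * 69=-69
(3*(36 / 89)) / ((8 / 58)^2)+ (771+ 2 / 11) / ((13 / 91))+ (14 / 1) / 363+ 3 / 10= 3529471907 / 646140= 5462.40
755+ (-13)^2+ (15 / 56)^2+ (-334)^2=352737505 / 3136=112480.07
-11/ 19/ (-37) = 11/ 703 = 0.02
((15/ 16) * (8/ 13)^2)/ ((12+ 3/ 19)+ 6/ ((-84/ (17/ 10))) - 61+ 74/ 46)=-1223600/ 163207187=-0.01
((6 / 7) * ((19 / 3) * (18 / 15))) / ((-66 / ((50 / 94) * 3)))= -570 / 3619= -0.16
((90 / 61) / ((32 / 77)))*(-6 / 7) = -1485 / 488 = -3.04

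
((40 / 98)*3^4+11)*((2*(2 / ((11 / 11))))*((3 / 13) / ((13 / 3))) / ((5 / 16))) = 1243584 / 41405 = 30.03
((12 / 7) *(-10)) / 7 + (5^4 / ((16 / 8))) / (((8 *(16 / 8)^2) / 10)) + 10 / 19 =2852095 / 29792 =95.73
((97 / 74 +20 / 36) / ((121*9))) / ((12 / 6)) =113 / 131868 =0.00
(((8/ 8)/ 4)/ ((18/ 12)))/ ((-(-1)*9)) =1/ 54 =0.02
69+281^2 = 79030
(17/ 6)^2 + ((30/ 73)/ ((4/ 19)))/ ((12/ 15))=55019/ 5256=10.47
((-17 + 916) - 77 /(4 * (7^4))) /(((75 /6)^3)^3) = 157877376 /1308441162109375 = 0.00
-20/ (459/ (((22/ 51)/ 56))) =-55/ 163863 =-0.00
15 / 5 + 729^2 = 531444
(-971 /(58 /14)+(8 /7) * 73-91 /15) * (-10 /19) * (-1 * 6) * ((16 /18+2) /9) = -49724272 /312417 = -159.16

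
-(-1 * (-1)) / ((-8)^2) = -1 / 64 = -0.02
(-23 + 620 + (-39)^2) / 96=353 / 16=22.06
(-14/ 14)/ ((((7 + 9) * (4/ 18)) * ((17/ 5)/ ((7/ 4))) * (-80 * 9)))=7/ 34816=0.00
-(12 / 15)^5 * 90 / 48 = -384 / 625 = -0.61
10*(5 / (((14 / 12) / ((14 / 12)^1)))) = 50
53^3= 148877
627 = 627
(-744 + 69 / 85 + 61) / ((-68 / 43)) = 1246699 / 2890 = 431.38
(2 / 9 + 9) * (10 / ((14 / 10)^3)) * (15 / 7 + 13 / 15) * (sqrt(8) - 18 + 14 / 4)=-95076500 / 64827 + 13114000 * sqrt(2) / 64827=-1180.53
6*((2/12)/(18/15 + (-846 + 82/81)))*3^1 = -1215/341734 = -0.00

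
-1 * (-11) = 11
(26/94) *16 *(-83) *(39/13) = -51792/47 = -1101.96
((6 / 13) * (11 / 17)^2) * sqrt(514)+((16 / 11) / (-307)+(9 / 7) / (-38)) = -34649 / 898282+726 * sqrt(514) / 3757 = 4.34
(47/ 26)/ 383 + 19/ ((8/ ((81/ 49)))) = 7671893/ 1951768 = 3.93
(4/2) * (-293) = -586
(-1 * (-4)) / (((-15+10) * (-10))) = 2 / 25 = 0.08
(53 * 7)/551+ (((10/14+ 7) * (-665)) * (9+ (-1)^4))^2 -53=1450061161168/551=2631689947.67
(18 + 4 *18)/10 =9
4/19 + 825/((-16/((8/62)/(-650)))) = 13523/61256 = 0.22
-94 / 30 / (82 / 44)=-1034 / 615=-1.68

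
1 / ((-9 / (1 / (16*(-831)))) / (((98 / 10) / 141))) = 0.00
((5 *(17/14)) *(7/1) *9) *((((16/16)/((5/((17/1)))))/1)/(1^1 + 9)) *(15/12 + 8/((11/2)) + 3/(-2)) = 137853/880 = 156.65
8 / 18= 4 / 9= 0.44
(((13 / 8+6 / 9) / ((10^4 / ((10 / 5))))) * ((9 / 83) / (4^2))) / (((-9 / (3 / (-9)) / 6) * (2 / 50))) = 11 / 637440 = 0.00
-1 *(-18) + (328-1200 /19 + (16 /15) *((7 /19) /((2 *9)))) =725546 /2565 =282.86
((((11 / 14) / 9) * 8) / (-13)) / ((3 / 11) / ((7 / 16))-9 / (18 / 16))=121 / 16614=0.01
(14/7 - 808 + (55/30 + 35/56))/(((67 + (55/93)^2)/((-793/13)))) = 3391517955/4660064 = 727.78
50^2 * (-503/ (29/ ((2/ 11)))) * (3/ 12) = -628750/ 319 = -1971.00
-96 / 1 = -96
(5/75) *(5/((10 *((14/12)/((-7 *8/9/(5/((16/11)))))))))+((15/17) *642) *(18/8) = 107249773/84150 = 1274.51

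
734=734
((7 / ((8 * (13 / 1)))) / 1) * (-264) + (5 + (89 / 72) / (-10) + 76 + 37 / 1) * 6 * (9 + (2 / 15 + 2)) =183839141 / 23400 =7856.37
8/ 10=4/ 5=0.80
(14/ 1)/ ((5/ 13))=182/ 5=36.40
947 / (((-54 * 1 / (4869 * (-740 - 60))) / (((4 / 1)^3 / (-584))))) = -1639446400 / 219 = -7486056.62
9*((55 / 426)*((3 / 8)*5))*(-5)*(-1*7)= 86625 / 1136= 76.25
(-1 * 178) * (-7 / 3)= 415.33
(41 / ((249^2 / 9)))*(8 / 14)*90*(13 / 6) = 31980 / 48223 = 0.66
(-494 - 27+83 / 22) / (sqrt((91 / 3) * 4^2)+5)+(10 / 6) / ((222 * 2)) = 113752165 / 20234412 - 22758 * sqrt(273) / 15191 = -19.13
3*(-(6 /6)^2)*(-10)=30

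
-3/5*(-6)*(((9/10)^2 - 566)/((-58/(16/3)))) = 678228/3625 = 187.10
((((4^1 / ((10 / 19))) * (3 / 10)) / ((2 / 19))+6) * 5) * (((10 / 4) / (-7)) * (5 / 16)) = -15.44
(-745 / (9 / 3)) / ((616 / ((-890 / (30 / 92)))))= 1525015 / 1386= 1100.30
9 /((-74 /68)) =-306 /37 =-8.27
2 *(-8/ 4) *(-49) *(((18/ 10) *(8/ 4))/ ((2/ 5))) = 1764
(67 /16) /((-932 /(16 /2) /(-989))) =66263 /1864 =35.55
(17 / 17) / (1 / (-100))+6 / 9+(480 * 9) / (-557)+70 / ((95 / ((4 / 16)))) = -6788251 / 63498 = -106.90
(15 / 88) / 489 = 5 / 14344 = 0.00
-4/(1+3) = -1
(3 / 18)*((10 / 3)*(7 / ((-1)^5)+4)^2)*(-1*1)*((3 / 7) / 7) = -15 / 49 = -0.31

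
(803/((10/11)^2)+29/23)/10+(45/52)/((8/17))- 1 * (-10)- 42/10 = 125493923/1196000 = 104.93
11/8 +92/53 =1319/424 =3.11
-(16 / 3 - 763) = 2273 / 3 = 757.67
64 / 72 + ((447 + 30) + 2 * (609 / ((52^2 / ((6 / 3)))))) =2912957 / 6084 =478.79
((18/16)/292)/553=9/1291808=0.00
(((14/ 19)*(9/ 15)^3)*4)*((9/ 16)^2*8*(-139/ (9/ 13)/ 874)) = -3073707/ 8303000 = -0.37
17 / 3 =5.67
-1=-1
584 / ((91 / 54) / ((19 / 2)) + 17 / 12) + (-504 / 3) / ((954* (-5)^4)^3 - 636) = 366.36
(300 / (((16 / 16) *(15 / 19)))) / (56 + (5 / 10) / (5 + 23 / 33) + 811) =28576 / 65205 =0.44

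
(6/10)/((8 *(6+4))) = 3/400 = 0.01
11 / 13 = 0.85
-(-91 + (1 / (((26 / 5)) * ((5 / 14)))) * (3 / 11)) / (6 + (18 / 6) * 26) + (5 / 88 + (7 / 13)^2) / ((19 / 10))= 535787 / 423852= 1.26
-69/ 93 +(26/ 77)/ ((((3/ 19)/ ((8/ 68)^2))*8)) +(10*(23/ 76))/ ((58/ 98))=9978160315/ 2280620958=4.38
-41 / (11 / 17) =-697 / 11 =-63.36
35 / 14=5 / 2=2.50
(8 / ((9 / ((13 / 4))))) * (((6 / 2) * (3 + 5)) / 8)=26 / 3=8.67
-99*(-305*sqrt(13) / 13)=30195*sqrt(13) / 13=8374.59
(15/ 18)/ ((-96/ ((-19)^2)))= -1805/ 576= -3.13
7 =7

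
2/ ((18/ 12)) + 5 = 19/ 3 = 6.33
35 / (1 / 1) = 35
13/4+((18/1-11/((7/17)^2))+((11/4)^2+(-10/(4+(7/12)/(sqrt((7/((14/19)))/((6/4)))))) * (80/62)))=-13891315875/353453072+11200 * sqrt(57)/450833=-39.11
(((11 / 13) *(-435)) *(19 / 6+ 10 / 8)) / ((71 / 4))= -84535 / 923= -91.59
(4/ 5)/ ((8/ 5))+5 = 11/ 2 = 5.50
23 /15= 1.53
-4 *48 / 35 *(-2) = 384 / 35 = 10.97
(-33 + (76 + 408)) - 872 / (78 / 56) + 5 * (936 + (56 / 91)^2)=2284969 / 507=4506.84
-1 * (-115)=115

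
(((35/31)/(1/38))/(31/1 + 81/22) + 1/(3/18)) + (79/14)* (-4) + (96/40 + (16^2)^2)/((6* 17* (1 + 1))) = 108543247/354795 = 305.93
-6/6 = -1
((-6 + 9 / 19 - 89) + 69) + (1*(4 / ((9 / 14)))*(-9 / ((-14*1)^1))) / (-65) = -31601 / 1235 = -25.59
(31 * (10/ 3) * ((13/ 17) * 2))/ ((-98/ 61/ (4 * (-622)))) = 611625040/ 2499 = 244747.92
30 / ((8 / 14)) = 105 / 2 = 52.50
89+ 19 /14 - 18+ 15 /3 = 1083 /14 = 77.36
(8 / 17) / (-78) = -4 / 663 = -0.01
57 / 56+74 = 4201 / 56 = 75.02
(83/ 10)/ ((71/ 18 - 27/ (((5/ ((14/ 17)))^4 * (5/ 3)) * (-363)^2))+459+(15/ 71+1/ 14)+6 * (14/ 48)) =567483749687373750/ 31791201352706232727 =0.02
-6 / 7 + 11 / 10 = 17 / 70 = 0.24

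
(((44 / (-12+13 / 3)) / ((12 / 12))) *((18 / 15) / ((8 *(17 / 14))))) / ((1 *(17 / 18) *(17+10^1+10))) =-0.02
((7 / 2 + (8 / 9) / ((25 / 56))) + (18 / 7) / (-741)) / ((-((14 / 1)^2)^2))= -4269659 / 29889568800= -0.00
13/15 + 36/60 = 22/15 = 1.47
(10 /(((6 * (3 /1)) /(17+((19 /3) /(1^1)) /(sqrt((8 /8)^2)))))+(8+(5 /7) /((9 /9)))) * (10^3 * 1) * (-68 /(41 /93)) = -8636476000 /2583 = -3343583.43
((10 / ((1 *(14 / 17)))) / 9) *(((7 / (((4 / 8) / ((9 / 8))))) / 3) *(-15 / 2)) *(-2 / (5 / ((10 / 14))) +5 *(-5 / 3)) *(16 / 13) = 153850 / 273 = 563.55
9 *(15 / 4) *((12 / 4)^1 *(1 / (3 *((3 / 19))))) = 855 / 4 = 213.75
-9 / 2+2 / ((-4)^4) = -575 / 128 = -4.49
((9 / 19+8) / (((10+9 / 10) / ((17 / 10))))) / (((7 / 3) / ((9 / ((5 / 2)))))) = 21114 / 10355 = 2.04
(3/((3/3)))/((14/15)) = 45/14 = 3.21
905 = 905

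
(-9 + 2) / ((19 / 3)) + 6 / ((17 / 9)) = 669 / 323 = 2.07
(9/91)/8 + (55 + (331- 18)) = 267913/728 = 368.01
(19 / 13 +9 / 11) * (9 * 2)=5868 / 143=41.03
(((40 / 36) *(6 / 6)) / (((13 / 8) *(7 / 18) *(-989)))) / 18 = -80 / 809991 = -0.00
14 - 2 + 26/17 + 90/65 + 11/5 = 18911/1105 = 17.11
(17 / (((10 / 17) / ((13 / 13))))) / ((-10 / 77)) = -22253 / 100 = -222.53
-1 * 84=-84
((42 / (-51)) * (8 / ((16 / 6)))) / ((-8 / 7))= 147 / 68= 2.16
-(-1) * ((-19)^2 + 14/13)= 4707/13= 362.08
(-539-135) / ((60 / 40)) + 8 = -1324 / 3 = -441.33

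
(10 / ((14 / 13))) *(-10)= -650 / 7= -92.86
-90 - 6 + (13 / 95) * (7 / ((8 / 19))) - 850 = -37749 / 40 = -943.72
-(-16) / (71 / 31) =496 / 71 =6.99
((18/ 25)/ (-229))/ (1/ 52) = -936/ 5725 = -0.16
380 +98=478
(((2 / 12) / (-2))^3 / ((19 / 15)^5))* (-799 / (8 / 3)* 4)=67415625 / 316940672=0.21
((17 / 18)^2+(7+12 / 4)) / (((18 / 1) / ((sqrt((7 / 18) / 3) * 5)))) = 17645 * sqrt(42) / 104976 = 1.09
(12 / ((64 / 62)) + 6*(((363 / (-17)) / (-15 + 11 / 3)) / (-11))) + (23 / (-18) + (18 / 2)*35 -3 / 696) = 48925547 / 150858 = 324.32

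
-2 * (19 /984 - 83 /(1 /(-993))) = -81100315 /492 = -164838.04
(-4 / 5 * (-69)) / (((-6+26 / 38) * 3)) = -1748 / 505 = -3.46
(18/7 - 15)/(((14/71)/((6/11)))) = -18531/539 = -34.38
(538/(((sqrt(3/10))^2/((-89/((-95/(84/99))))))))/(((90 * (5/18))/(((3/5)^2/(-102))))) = -1340696/6661875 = -0.20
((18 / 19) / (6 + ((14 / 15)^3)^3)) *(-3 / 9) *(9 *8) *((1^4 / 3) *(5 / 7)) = -13839609375000 / 16712860001761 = -0.83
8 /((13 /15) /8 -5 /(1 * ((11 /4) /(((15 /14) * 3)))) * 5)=-73920 /268999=-0.27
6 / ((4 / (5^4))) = 1875 / 2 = 937.50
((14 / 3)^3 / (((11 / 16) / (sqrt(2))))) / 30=21952 * sqrt(2) / 4455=6.97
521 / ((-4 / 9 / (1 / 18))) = -521 / 8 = -65.12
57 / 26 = 2.19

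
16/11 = 1.45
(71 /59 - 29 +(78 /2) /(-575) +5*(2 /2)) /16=-193919 /135700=-1.43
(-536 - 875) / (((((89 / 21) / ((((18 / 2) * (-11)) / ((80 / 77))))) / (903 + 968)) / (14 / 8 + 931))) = 1576780588596213 / 28480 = 55364486959.14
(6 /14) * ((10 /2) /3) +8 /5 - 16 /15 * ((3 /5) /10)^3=1265499 /546875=2.31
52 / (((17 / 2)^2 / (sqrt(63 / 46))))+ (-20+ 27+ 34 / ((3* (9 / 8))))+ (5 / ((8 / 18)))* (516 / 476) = 312* sqrt(322) / 6647+ 376171 / 12852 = 30.11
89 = 89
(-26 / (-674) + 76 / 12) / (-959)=-6442 / 969549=-0.01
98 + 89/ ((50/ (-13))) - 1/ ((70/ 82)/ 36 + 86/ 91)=480327103/ 6506050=73.83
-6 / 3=-2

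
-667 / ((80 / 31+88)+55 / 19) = -392863 / 55057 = -7.14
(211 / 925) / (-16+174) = 0.00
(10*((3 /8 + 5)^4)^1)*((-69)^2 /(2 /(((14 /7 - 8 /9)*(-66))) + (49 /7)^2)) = 4476150679275 /5516288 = 811442.53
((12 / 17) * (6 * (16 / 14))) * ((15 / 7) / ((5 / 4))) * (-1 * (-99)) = 684288 / 833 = 821.47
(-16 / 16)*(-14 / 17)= 14 / 17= 0.82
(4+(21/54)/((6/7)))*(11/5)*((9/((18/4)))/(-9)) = -5291/2430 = -2.18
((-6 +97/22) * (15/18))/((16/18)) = -525/352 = -1.49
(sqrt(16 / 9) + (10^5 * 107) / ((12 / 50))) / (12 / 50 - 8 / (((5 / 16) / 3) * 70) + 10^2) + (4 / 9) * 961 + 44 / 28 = 9839996723 / 21861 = 450116.50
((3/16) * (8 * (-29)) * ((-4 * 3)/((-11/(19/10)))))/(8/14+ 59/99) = -312417/4045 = -77.24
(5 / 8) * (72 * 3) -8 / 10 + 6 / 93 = 20811 / 155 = 134.26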